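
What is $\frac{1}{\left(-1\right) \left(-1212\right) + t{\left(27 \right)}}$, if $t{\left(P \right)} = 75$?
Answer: $\frac{1}{1287} \approx 0.000777$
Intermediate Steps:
$\frac{1}{\left(-1\right) \left(-1212\right) + t{\left(27 \right)}} = \frac{1}{\left(-1\right) \left(-1212\right) + 75} = \frac{1}{1212 + 75} = \frac{1}{1287}$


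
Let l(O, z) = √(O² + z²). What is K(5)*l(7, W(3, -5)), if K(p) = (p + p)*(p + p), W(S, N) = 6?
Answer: 100*√85 ≈ 921.95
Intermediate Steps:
K(p) = 4*p² (K(p) = (2*p)*(2*p) = 4*p²)
K(5)*l(7, W(3, -5)) = (4*5²)*√(7² + 6²) = (4*25)*√(49 + 36) = 100*√85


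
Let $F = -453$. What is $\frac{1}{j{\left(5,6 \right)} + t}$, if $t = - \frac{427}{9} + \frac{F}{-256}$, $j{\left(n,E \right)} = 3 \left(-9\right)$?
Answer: $- \frac{2304}{167443} \approx -0.01376$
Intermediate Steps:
$j{\left(n,E \right)} = -27$
$t = - \frac{105235}{2304}$ ($t = - \frac{427}{9} - \frac{453}{-256} = \left(-427\right) \frac{1}{9} - - \frac{453}{256} = - \frac{427}{9} + \frac{453}{256} = - \frac{105235}{2304} \approx -45.675$)
$\frac{1}{j{\left(5,6 \right)} + t} = \frac{1}{-27 - \frac{105235}{2304}} = \frac{1}{- \frac{167443}{2304}} = - \frac{2304}{167443}$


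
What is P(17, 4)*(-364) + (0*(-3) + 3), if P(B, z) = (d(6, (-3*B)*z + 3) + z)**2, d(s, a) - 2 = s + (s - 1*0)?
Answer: -117933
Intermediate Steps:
d(s, a) = 2 + 2*s (d(s, a) = 2 + (s + (s - 1*0)) = 2 + (s + (s + 0)) = 2 + (s + s) = 2 + 2*s)
P(B, z) = (14 + z)**2 (P(B, z) = ((2 + 2*6) + z)**2 = ((2 + 12) + z)**2 = (14 + z)**2)
P(17, 4)*(-364) + (0*(-3) + 3) = (14 + 4)**2*(-364) + (0*(-3) + 3) = 18**2*(-364) + (0 + 3) = 324*(-364) + 3 = -117936 + 3 = -117933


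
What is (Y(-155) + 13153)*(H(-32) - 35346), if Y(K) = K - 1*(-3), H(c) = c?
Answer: -459949378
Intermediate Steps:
Y(K) = 3 + K (Y(K) = K + 3 = 3 + K)
(Y(-155) + 13153)*(H(-32) - 35346) = ((3 - 155) + 13153)*(-32 - 35346) = (-152 + 13153)*(-35378) = 13001*(-35378) = -459949378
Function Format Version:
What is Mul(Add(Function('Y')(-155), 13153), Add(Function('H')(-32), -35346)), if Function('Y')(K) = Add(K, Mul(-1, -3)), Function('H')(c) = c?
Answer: -459949378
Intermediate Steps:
Function('Y')(K) = Add(3, K) (Function('Y')(K) = Add(K, 3) = Add(3, K))
Mul(Add(Function('Y')(-155), 13153), Add(Function('H')(-32), -35346)) = Mul(Add(Add(3, -155), 13153), Add(-32, -35346)) = Mul(Add(-152, 13153), -35378) = Mul(13001, -35378) = -459949378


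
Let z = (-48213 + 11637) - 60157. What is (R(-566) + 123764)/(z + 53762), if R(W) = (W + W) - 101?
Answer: -122531/42971 ≈ -2.8515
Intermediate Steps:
z = -96733 (z = -36576 - 60157 = -96733)
R(W) = -101 + 2*W (R(W) = 2*W - 101 = -101 + 2*W)
(R(-566) + 123764)/(z + 53762) = ((-101 + 2*(-566)) + 123764)/(-96733 + 53762) = ((-101 - 1132) + 123764)/(-42971) = (-1233 + 123764)*(-1/42971) = 122531*(-1/42971) = -122531/42971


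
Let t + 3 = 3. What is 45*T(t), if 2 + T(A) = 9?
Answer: 315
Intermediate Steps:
t = 0 (t = -3 + 3 = 0)
T(A) = 7 (T(A) = -2 + 9 = 7)
45*T(t) = 45*7 = 315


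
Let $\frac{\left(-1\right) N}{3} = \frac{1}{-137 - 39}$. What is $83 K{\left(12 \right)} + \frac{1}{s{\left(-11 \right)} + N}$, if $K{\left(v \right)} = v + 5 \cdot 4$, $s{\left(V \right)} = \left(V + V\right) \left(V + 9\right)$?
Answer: $\frac{20576208}{7747} \approx 2656.0$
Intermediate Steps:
$s{\left(V \right)} = 2 V \left(9 + V\right)$
$K{\left(v \right)} = 20 + v$ ($K{\left(v \right)} = v + 20 = 20 + v$)
$N = \frac{3}{176}$ ($N = - \frac{3}{-137 - 39} = - \frac{3}{-176} = \left(-3\right) \left(- \frac{1}{176}\right) = \frac{3}{176} \approx 0.017045$)
$83 K{\left(12 \right)} + \frac{1}{s{\left(-11 \right)} + N} = 83 \left(20 + 12\right) + \frac{1}{2 \left(-11\right) \left(9 - 11\right) + \frac{3}{176}} = 83 \cdot 32 + \frac{1}{2 \left(-11\right) \left(-2\right) + \frac{3}{176}} = 2656 + \frac{1}{44 + \frac{3}{176}} = 2656 + \frac{1}{\frac{7747}{176}} = 2656 + \frac{176}{7747} = \frac{20576208}{7747}$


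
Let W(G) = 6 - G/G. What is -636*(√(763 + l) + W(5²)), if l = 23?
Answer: -3180 - 636*√786 ≈ -21011.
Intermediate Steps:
W(G) = 5 (W(G) = 6 - 1*1 = 6 - 1 = 5)
-636*(√(763 + l) + W(5²)) = -636*(√(763 + 23) + 5) = -636*(√786 + 5) = -636*(5 + √786) = -3180 - 636*√786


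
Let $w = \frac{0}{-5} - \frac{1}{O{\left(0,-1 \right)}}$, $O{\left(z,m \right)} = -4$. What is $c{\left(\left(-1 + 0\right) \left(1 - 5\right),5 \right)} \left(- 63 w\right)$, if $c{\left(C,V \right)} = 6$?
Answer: $- \frac{189}{2} \approx -94.5$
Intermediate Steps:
$w = \frac{1}{4}$ ($w = \frac{0}{-5} - \frac{1}{-4} = 0 \left(- \frac{1}{5}\right) - - \frac{1}{4} = 0 + \frac{1}{4} = \frac{1}{4} \approx 0.25$)
$c{\left(\left(-1 + 0\right) \left(1 - 5\right),5 \right)} \left(- 63 w\right) = 6 \left(\left(-63\right) \frac{1}{4}\right) = 6 \left(- \frac{63}{4}\right) = - \frac{189}{2}$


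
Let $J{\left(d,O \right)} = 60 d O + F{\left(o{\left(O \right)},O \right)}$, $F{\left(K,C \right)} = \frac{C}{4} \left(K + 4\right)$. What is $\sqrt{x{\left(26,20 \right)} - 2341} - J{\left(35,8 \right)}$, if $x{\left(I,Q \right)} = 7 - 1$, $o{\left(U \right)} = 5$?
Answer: $-16818 + i \sqrt{2335} \approx -16818.0 + 48.322 i$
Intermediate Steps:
$x{\left(I,Q \right)} = 6$ ($x{\left(I,Q \right)} = 7 - 1 = 6$)
$F{\left(K,C \right)} = \frac{C \left(4 + K\right)}{4}$ ($F{\left(K,C \right)} = C \frac{1}{4} \left(4 + K\right) = \frac{C}{4} \left(4 + K\right) = \frac{C \left(4 + K\right)}{4}$)
$J{\left(d,O \right)} = \frac{9 O}{4} + 60 O d$ ($J{\left(d,O \right)} = 60 d O + \frac{O \left(4 + 5\right)}{4} = 60 O d + \frac{1}{4} O 9 = 60 O d + \frac{9 O}{4} = \frac{9 O}{4} + 60 O d$)
$\sqrt{x{\left(26,20 \right)} - 2341} - J{\left(35,8 \right)} = \sqrt{6 - 2341} - \frac{3}{4} \cdot 8 \left(3 + 80 \cdot 35\right) = \sqrt{-2335} - \frac{3}{4} \cdot 8 \left(3 + 2800\right) = i \sqrt{2335} - \frac{3}{4} \cdot 8 \cdot 2803 = i \sqrt{2335} - 16818 = -16818 + i \sqrt{2335}$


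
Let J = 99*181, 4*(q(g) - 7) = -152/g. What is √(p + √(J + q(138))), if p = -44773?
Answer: √(-213164253 + 1725*√136551)/69 ≈ 211.28*I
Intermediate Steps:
q(g) = 7 - 38/g (q(g) = 7 + (-152/g)/4 = 7 - 38/g)
J = 17919
√(p + √(J + q(138))) = √(-44773 + √(17919 + (7 - 38/138))) = √(-44773 + √(17919 + (7 - 38*1/138))) = √(-44773 + √(17919 + (7 - 19/69))) = √(-44773 + √(17919 + 464/69)) = √(-44773 + √(1236875/69)) = √(-44773 + 25*√136551/69)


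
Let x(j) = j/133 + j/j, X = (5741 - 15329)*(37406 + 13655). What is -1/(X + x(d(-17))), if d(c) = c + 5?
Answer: 133/65113191323 ≈ 2.0426e-9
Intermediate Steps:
X = -489572868 (X = -9588*51061 = -489572868)
d(c) = 5 + c
x(j) = 1 + j/133 (x(j) = j*(1/133) + 1 = j/133 + 1 = 1 + j/133)
-1/(X + x(d(-17))) = -1/(-489572868 + (1 + (5 - 17)/133)) = -1/(-489572868 + (1 + (1/133)*(-12))) = -1/(-489572868 + (1 - 12/133)) = -1/(-489572868 + 121/133) = -1/(-65113191323/133) = -1*(-133/65113191323) = 133/65113191323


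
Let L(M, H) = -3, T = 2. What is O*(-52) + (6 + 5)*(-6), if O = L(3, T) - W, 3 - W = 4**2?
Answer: -586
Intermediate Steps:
W = -13 (W = 3 - 1*4**2 = 3 - 1*16 = 3 - 16 = -13)
O = 10 (O = -3 - 1*(-13) = -3 + 13 = 10)
O*(-52) + (6 + 5)*(-6) = 10*(-52) + (6 + 5)*(-6) = -520 + 11*(-6) = -520 - 66 = -586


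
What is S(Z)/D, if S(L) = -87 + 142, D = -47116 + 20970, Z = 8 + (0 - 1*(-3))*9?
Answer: -55/26146 ≈ -0.0021036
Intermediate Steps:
Z = 35 (Z = 8 + (0 + 3)*9 = 8 + 3*9 = 8 + 27 = 35)
D = -26146
S(L) = 55
S(Z)/D = 55/(-26146) = 55*(-1/26146) = -55/26146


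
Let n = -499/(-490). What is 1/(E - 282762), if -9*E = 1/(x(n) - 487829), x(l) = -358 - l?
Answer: -2152909161/608760900182192 ≈ -3.5365e-6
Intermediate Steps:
n = 499/490 (n = -499*(-1/490) = 499/490 ≈ 1.0184)
E = 490/2152909161 (E = -1/(9*((-358 - 1*499/490) - 487829)) = -1/(9*((-358 - 499/490) - 487829)) = -1/(9*(-175919/490 - 487829)) = -1/(9*(-239212129/490)) = -⅑*(-490/239212129) = 490/2152909161 ≈ 2.2760e-7)
1/(E - 282762) = 1/(490/2152909161 - 282762) = 1/(-608760900182192/2152909161) = -2152909161/608760900182192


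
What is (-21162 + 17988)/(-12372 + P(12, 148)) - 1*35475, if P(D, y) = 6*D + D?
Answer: -72652271/2048 ≈ -35475.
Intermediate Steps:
P(D, y) = 7*D
(-21162 + 17988)/(-12372 + P(12, 148)) - 1*35475 = (-21162 + 17988)/(-12372 + 7*12) - 1*35475 = -3174/(-12372 + 84) - 35475 = -3174/(-12288) - 35475 = -3174*(-1/12288) - 35475 = 529/2048 - 35475 = -72652271/2048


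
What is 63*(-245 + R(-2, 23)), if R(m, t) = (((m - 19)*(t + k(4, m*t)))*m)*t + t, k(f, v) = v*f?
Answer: -9812124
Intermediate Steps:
k(f, v) = f*v
R(m, t) = t + m*t*(-19 + m)*(t + 4*m*t) (R(m, t) = (((m - 19)*(t + 4*(m*t)))*m)*t + t = (((-19 + m)*(t + 4*m*t))*m)*t + t = (m*(-19 + m)*(t + 4*m*t))*t + t = m*t*(-19 + m)*(t + 4*m*t) + t = t + m*t*(-19 + m)*(t + 4*m*t))
63*(-245 + R(-2, 23)) = 63*(-245 + 23*(1 - 75*23*(-2)² - 19*(-2)*23 + 4*23*(-2)³)) = 63*(-245 + 23*(1 - 75*23*4 + 874 + 4*23*(-8))) = 63*(-245 + 23*(1 - 6900 + 874 - 736)) = 63*(-245 + 23*(-6761)) = 63*(-245 - 155503) = 63*(-155748) = -9812124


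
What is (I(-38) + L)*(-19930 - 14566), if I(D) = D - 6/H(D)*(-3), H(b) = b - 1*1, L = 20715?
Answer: -9272352320/13 ≈ -7.1326e+8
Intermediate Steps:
H(b) = -1 + b (H(b) = b - 1 = -1 + b)
I(D) = D + 18/(-1 + D) (I(D) = D - 6/(-1 + D)*(-3) = D + 18/(-1 + D))
(I(-38) + L)*(-19930 - 14566) = ((18 - 38*(-1 - 38))/(-1 - 38) + 20715)*(-19930 - 14566) = ((18 - 38*(-39))/(-39) + 20715)*(-34496) = (-(18 + 1482)/39 + 20715)*(-34496) = (-1/39*1500 + 20715)*(-34496) = (-500/13 + 20715)*(-34496) = (268795/13)*(-34496) = -9272352320/13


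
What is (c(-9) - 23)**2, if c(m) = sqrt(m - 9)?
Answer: 511 - 138*I*sqrt(2) ≈ 511.0 - 195.16*I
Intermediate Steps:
c(m) = sqrt(-9 + m)
(c(-9) - 23)**2 = (sqrt(-9 - 9) - 23)**2 = (sqrt(-18) - 23)**2 = (3*I*sqrt(2) - 23)**2 = (-23 + 3*I*sqrt(2))**2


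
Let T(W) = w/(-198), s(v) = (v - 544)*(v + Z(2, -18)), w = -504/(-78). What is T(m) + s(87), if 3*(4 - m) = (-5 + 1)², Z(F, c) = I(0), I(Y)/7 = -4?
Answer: -11567141/429 ≈ -26963.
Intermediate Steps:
I(Y) = -28 (I(Y) = 7*(-4) = -28)
w = 84/13 (w = -504*(-1/78) = 84/13 ≈ 6.4615)
Z(F, c) = -28
s(v) = (-544 + v)*(-28 + v) (s(v) = (v - 544)*(v - 28) = (-544 + v)*(-28 + v))
m = -4/3 (m = 4 - (-5 + 1)²/3 = 4 - ⅓*(-4)² = 4 - ⅓*16 = 4 - 16/3 = -4/3 ≈ -1.3333)
T(W) = -14/429 (T(W) = (84/13)/(-198) = (84/13)*(-1/198) = -14/429)
T(m) + s(87) = -14/429 + (15232 + 87² - 572*87) = -14/429 + (15232 + 7569 - 49764) = -14/429 - 26963 = -11567141/429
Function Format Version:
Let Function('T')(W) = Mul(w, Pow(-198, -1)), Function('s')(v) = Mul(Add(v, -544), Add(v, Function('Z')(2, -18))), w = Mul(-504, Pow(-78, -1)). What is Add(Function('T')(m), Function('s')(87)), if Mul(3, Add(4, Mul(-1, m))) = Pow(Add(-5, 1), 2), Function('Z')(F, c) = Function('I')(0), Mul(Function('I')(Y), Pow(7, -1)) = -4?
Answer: Rational(-11567141, 429) ≈ -26963.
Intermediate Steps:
Function('I')(Y) = -28 (Function('I')(Y) = Mul(7, -4) = -28)
w = Rational(84, 13) (w = Mul(-504, Rational(-1, 78)) = Rational(84, 13) ≈ 6.4615)
Function('Z')(F, c) = -28
Function('s')(v) = Mul(Add(-544, v), Add(-28, v)) (Function('s')(v) = Mul(Add(v, -544), Add(v, -28)) = Mul(Add(-544, v), Add(-28, v)))
m = Rational(-4, 3) (m = Add(4, Mul(Rational(-1, 3), Pow(Add(-5, 1), 2))) = Add(4, Mul(Rational(-1, 3), Pow(-4, 2))) = Add(4, Mul(Rational(-1, 3), 16)) = Add(4, Rational(-16, 3)) = Rational(-4, 3) ≈ -1.3333)
Function('T')(W) = Rational(-14, 429) (Function('T')(W) = Mul(Rational(84, 13), Pow(-198, -1)) = Mul(Rational(84, 13), Rational(-1, 198)) = Rational(-14, 429))
Add(Function('T')(m), Function('s')(87)) = Add(Rational(-14, 429), Add(15232, Pow(87, 2), Mul(-572, 87))) = Add(Rational(-14, 429), Add(15232, 7569, -49764)) = Add(Rational(-14, 429), -26963) = Rational(-11567141, 429)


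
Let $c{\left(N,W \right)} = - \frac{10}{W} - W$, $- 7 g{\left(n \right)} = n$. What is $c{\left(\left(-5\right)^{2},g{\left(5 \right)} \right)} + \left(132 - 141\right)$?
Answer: $\frac{40}{7} \approx 5.7143$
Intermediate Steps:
$g{\left(n \right)} = - \frac{n}{7}$
$c{\left(N,W \right)} = - W - \frac{10}{W}$
$c{\left(\left(-5\right)^{2},g{\left(5 \right)} \right)} + \left(132 - 141\right) = \left(- \frac{\left(-1\right) 5}{7} - \frac{10}{\left(- \frac{1}{7}\right) 5}\right) + \left(132 - 141\right) = \left(\left(-1\right) \left(- \frac{5}{7}\right) - \frac{10}{- \frac{5}{7}}\right) + \left(132 - 141\right) = \left(\frac{5}{7} - -14\right) - 9 = \left(\frac{5}{7} + 14\right) - 9 = \frac{103}{7} - 9 = \frac{40}{7}$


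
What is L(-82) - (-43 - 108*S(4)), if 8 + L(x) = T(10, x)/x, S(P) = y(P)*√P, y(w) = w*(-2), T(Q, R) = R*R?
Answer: -1775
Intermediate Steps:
T(Q, R) = R²
y(w) = -2*w
S(P) = -2*P^(3/2) (S(P) = (-2*P)*√P = -2*P^(3/2))
L(x) = -8 + x (L(x) = -8 + x²/x = -8 + x)
L(-82) - (-43 - 108*S(4)) = (-8 - 82) - (-43 - (-216)*4^(3/2)) = -90 - (-43 - (-216)*8) = -90 - (-43 - 108*(-16)) = -90 - (-43 + 1728) = -90 - 1*1685 = -90 - 1685 = -1775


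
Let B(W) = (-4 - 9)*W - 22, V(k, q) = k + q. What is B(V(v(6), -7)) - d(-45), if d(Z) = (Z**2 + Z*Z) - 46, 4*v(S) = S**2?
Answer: -4052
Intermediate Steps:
v(S) = S**2/4
d(Z) = -46 + 2*Z**2 (d(Z) = (Z**2 + Z**2) - 46 = 2*Z**2 - 46 = -46 + 2*Z**2)
B(W) = -22 - 13*W (B(W) = -13*W - 22 = -22 - 13*W)
B(V(v(6), -7)) - d(-45) = (-22 - 13*((1/4)*6**2 - 7)) - (-46 + 2*(-45)**2) = (-22 - 13*((1/4)*36 - 7)) - (-46 + 2*2025) = (-22 - 13*(9 - 7)) - (-46 + 4050) = (-22 - 13*2) - 1*4004 = (-22 - 26) - 4004 = -48 - 4004 = -4052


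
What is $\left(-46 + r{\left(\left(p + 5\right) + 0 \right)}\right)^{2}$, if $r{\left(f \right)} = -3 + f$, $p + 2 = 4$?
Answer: $1764$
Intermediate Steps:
$p = 2$ ($p = -2 + 4 = 2$)
$\left(-46 + r{\left(\left(p + 5\right) + 0 \right)}\right)^{2} = \left(-46 + \left(-3 + \left(\left(2 + 5\right) + 0\right)\right)\right)^{2} = \left(-46 + \left(-3 + \left(7 + 0\right)\right)\right)^{2} = \left(-46 + \left(-3 + 7\right)\right)^{2} = \left(-46 + 4\right)^{2} = \left(-42\right)^{2} = 1764$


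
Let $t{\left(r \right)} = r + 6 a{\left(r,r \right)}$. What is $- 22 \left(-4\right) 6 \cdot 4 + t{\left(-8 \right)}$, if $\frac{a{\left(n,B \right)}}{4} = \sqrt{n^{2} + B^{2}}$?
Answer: $2104 + 192 \sqrt{2} \approx 2375.5$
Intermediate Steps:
$a{\left(n,B \right)} = 4 \sqrt{B^{2} + n^{2}}$ ($a{\left(n,B \right)} = 4 \sqrt{n^{2} + B^{2}} = 4 \sqrt{B^{2} + n^{2}}$)
$t{\left(r \right)} = r + 24 \sqrt{2} \sqrt{r^{2}}$ ($t{\left(r \right)} = r + 6 \cdot 4 \sqrt{r^{2} + r^{2}} = r + 6 \cdot 4 \sqrt{2 r^{2}} = r + 6 \cdot 4 \sqrt{2} \sqrt{r^{2}} = r + 24 \sqrt{2} \sqrt{r^{2}}$)
$- 22 \left(-4\right) 6 \cdot 4 + t{\left(-8 \right)} = - 22 \left(-4\right) 6 \cdot 4 - \left(8 - 24 \sqrt{2} \sqrt{\left(-8\right)^{2}}\right) = - 22 \left(\left(-24\right) 4\right) - \left(8 - 24 \sqrt{2} \sqrt{64}\right) = \left(-22\right) \left(-96\right) - \left(8 - 24 \sqrt{2} \cdot 8\right) = 2112 - \left(8 - 192 \sqrt{2}\right) = 2104 + 192 \sqrt{2}$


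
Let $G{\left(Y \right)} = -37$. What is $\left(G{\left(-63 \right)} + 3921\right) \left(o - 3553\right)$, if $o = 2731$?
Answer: $-3192648$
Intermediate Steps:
$\left(G{\left(-63 \right)} + 3921\right) \left(o - 3553\right) = \left(-37 + 3921\right) \left(2731 - 3553\right) = 3884 \left(-822\right) = -3192648$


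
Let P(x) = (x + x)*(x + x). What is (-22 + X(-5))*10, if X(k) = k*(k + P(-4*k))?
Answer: -79970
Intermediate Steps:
P(x) = 4*x² (P(x) = (2*x)*(2*x) = 4*x²)
X(k) = k*(k + 64*k²) (X(k) = k*(k + 4*(-4*k)²) = k*(k + 4*(16*k²)) = k*(k + 64*k²))
(-22 + X(-5))*10 = (-22 + (-5)²*(1 + 64*(-5)))*10 = (-22 + 25*(1 - 320))*10 = (-22 + 25*(-319))*10 = (-22 - 7975)*10 = -7997*10 = -79970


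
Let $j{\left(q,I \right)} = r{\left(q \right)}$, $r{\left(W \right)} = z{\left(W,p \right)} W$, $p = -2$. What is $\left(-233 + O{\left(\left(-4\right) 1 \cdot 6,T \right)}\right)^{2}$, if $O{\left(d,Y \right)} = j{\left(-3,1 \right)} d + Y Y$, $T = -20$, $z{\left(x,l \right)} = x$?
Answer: $2401$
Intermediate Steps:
$r{\left(W \right)} = W^{2}$ ($r{\left(W \right)} = W W = W^{2}$)
$j{\left(q,I \right)} = q^{2}$
$O{\left(d,Y \right)} = Y^{2} + 9 d$ ($O{\left(d,Y \right)} = \left(-3\right)^{2} d + Y Y = 9 d + Y^{2} = Y^{2} + 9 d$)
$\left(-233 + O{\left(\left(-4\right) 1 \cdot 6,T \right)}\right)^{2} = \left(-233 + \left(\left(-20\right)^{2} + 9 \left(-4\right) 1 \cdot 6\right)\right)^{2} = \left(-233 + \left(400 + 9 \left(\left(-4\right) 6\right)\right)\right)^{2} = \left(-233 + \left(400 + 9 \left(-24\right)\right)\right)^{2} = \left(-233 + \left(400 - 216\right)\right)^{2} = \left(-233 + 184\right)^{2} = \left(-49\right)^{2} = 2401$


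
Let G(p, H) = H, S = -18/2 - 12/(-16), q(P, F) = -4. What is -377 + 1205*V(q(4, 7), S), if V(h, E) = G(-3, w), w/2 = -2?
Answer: -5197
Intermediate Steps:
w = -4 (w = 2*(-2) = -4)
S = -33/4 (S = -18*½ - 12*(-1/16) = -9 + ¾ = -33/4 ≈ -8.2500)
V(h, E) = -4
-377 + 1205*V(q(4, 7), S) = -377 + 1205*(-4) = -377 - 4820 = -5197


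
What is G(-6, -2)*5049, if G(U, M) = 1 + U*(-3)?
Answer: 95931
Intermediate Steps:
G(U, M) = 1 - 3*U
G(-6, -2)*5049 = (1 - 3*(-6))*5049 = (1 + 18)*5049 = 19*5049 = 95931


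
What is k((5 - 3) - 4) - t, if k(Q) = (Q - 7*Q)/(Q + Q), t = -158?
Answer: 155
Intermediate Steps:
k(Q) = -3 (k(Q) = (-6*Q)/((2*Q)) = (-6*Q)*(1/(2*Q)) = -3)
k((5 - 3) - 4) - t = -3 - 1*(-158) = -3 + 158 = 155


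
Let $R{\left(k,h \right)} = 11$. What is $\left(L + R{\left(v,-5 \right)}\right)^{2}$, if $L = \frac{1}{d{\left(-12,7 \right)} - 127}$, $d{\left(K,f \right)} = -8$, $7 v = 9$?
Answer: $\frac{2202256}{18225} \approx 120.84$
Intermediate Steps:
$v = \frac{9}{7}$ ($v = \frac{1}{7} \cdot 9 = \frac{9}{7} \approx 1.2857$)
$L = - \frac{1}{135}$ ($L = \frac{1}{-8 - 127} = \frac{1}{-135} = - \frac{1}{135} \approx -0.0074074$)
$\left(L + R{\left(v,-5 \right)}\right)^{2} = \left(- \frac{1}{135} + 11\right)^{2} = \left(\frac{1484}{135}\right)^{2} = \frac{2202256}{18225}$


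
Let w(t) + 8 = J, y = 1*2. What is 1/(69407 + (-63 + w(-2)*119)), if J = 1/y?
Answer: 2/136903 ≈ 1.4609e-5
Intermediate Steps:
y = 2
J = ½ (J = 1/2 = ½ ≈ 0.50000)
w(t) = -15/2 (w(t) = -8 + ½ = -15/2)
1/(69407 + (-63 + w(-2)*119)) = 1/(69407 + (-63 - 15/2*119)) = 1/(69407 + (-63 - 1785/2)) = 1/(69407 - 1911/2) = 1/(136903/2) = 2/136903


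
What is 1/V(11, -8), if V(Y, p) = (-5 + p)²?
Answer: 1/169 ≈ 0.0059172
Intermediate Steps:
1/V(11, -8) = 1/((-5 - 8)²) = 1/((-13)²) = 1/169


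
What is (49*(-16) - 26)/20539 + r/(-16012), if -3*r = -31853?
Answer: -693137927/986611404 ≈ -0.70254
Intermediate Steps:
r = 31853/3 (r = -1/3*(-31853) = 31853/3 ≈ 10618.)
(49*(-16) - 26)/20539 + r/(-16012) = (49*(-16) - 26)/20539 + (31853/3)/(-16012) = (-784 - 26)*(1/20539) + (31853/3)*(-1/16012) = -810*1/20539 - 31853/48036 = -810/20539 - 31853/48036 = -693137927/986611404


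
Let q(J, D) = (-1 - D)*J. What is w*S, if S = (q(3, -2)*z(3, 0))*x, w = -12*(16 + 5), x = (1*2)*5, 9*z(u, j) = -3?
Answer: 2520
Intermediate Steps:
z(u, j) = -⅓ (z(u, j) = (⅑)*(-3) = -⅓)
x = 10 (x = 2*5 = 10)
w = -252 (w = -12*21 = -252)
q(J, D) = J*(-1 - D)
S = -10 (S = (-1*3*(1 - 2)*(-⅓))*10 = (-1*3*(-1)*(-⅓))*10 = (3*(-⅓))*10 = -1*10 = -10)
w*S = -252*(-10) = 2520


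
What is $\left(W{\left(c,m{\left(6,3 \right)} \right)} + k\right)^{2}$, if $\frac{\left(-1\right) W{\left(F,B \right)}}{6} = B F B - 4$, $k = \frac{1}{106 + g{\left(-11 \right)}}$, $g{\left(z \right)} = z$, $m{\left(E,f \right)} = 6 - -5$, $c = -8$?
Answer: $\frac{306961429681}{9025} \approx 3.4012 \cdot 10^{7}$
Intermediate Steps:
$m{\left(E,f \right)} = 11$ ($m{\left(E,f \right)} = 6 + 5 = 11$)
$k = \frac{1}{95}$ ($k = \frac{1}{106 - 11} = \frac{1}{95} \approx 0.010526$)
$W{\left(F,B \right)} = 24 - 6 F B^{2}$ ($W{\left(F,B \right)} = - 6 \left(B F B - 4\right) = - 6 \left(F B^{2} - 4\right) = - 6 \left(-4 + F B^{2}\right) = 24 - 6 F B^{2}$)
$\left(W{\left(c,m{\left(6,3 \right)} \right)} + k\right)^{2} = \left(\left(24 - - 48 \cdot 11^{2}\right) + \frac{1}{95}\right)^{2} = \left(\left(24 - \left(-48\right) 121\right) + \frac{1}{95}\right)^{2} = \left(\left(24 + 5808\right) + \frac{1}{95}\right)^{2} = \left(5832 + \frac{1}{95}\right)^{2} = \left(\frac{554041}{95}\right)^{2} = \frac{306961429681}{9025}$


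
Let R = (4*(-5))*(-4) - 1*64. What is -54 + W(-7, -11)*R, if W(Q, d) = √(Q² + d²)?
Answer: -54 + 16*√170 ≈ 154.61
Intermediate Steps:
R = 16 (R = -20*(-4) - 64 = 80 - 64 = 16)
-54 + W(-7, -11)*R = -54 + √((-7)² + (-11)²)*16 = -54 + √(49 + 121)*16 = -54 + √170*16 = -54 + 16*√170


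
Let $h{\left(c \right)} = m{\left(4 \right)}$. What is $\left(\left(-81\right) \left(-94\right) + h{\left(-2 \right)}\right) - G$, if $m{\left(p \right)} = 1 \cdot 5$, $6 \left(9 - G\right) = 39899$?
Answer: $\frac{85559}{6} \approx 14260.0$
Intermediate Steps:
$G = - \frac{39845}{6}$ ($G = 9 - \frac{39899}{6} = - \frac{39845}{6} \approx -6640.8$)
$m{\left(p \right)} = 5$
$h{\left(c \right)} = 5$
$\left(\left(-81\right) \left(-94\right) + h{\left(-2 \right)}\right) - G = \left(\left(-81\right) \left(-94\right) + 5\right) - - \frac{39845}{6} = \left(7614 + 5\right) + \frac{39845}{6} = 7619 + \frac{39845}{6} = \frac{85559}{6}$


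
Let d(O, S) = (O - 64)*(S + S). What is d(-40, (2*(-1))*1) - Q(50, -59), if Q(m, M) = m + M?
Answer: 425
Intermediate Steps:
d(O, S) = 2*S*(-64 + O) (d(O, S) = (-64 + O)*(2*S) = 2*S*(-64 + O))
Q(m, M) = M + m
d(-40, (2*(-1))*1) - Q(50, -59) = 2*((2*(-1))*1)*(-64 - 40) - (-59 + 50) = 2*(-2*1)*(-104) - 1*(-9) = 2*(-2)*(-104) + 9 = 416 + 9 = 425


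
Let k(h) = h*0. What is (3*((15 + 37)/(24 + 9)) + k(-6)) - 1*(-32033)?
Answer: 352415/11 ≈ 32038.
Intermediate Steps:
k(h) = 0
(3*((15 + 37)/(24 + 9)) + k(-6)) - 1*(-32033) = (3*((15 + 37)/(24 + 9)) + 0) - 1*(-32033) = (3*(52/33) + 0) + 32033 = (52/11 + 0) + 32033 = 52/11 + 32033 = 352415/11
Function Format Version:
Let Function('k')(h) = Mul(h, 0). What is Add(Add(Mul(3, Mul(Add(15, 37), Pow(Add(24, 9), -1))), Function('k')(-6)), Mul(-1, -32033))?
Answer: Rational(352415, 11) ≈ 32038.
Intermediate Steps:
Function('k')(h) = 0
Add(Add(Mul(3, Mul(Add(15, 37), Pow(Add(24, 9), -1))), Function('k')(-6)), Mul(-1, -32033)) = Add(Add(Mul(3, Mul(Add(15, 37), Pow(Add(24, 9), -1))), 0), Mul(-1, -32033)) = Add(Add(Mul(3, Mul(52, Pow(33, -1))), 0), 32033) = Add(Add(Mul(3, Mul(52, Rational(1, 33))), 0), 32033) = Add(Add(Mul(3, Rational(52, 33)), 0), 32033) = Add(Add(Rational(52, 11), 0), 32033) = Add(Rational(52, 11), 32033) = Rational(352415, 11)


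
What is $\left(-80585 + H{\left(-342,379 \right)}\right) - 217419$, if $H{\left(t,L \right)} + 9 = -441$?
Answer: $-298454$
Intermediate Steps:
$H{\left(t,L \right)} = -450$ ($H{\left(t,L \right)} = -9 - 441 = -450$)
$\left(-80585 + H{\left(-342,379 \right)}\right) - 217419 = \left(-80585 - 450\right) - 217419 = -81035 - 217419 = -298454$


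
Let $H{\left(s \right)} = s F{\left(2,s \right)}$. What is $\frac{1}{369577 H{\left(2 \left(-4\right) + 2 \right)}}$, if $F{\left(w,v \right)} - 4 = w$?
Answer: $- \frac{1}{13304772} \approx -7.5161 \cdot 10^{-8}$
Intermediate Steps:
$F{\left(w,v \right)} = 4 + w$
$H{\left(s \right)} = 6 s$ ($H{\left(s \right)} = s \left(4 + 2\right) = s 6 = 6 s$)
$\frac{1}{369577 H{\left(2 \left(-4\right) + 2 \right)}} = \frac{1}{369577 \cdot 6 \left(2 \left(-4\right) + 2\right)} = \frac{1}{369577 \cdot 6 \left(-8 + 2\right)} = \frac{1}{369577 \cdot 6 \left(-6\right)} = \frac{1}{369577 \left(-36\right)} = \frac{1}{-13304772} = - \frac{1}{13304772}$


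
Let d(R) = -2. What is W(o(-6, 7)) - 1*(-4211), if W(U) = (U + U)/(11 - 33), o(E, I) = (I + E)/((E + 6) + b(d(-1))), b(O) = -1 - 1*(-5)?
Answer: 185283/44 ≈ 4211.0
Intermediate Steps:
b(O) = 4 (b(O) = -1 + 5 = 4)
o(E, I) = (E + I)/(10 + E) (o(E, I) = (I + E)/((E + 6) + 4) = (E + I)/((6 + E) + 4) = (E + I)/(10 + E))
W(U) = -U/11 (W(U) = (2*U)/(-22) = (2*U)*(-1/22) = -U/11)
W(o(-6, 7)) - 1*(-4211) = -(-6 + 7)/(11*(10 - 6)) - 1*(-4211) = -1/(11*4) + 4211 = -1/44 + 4211 = 185283/44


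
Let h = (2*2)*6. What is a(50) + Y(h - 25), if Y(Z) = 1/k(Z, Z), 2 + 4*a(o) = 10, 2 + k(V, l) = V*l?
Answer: 1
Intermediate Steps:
k(V, l) = -2 + V*l
a(o) = 2 (a(o) = -1/2 + (1/4)*10 = -1/2 + 5/2 = 2)
h = 24 (h = 4*6 = 24)
Y(Z) = 1/(-2 + Z**2) (Y(Z) = 1/(-2 + Z*Z) = 1/(-2 + Z**2))
a(50) + Y(h - 25) = 2 + 1/(-2 + (24 - 25)**2) = 2 + 1/(-2 + (-1)**2) = 2 + 1/(-2 + 1) = 2 + 1/(-1) = 2 - 1 = 1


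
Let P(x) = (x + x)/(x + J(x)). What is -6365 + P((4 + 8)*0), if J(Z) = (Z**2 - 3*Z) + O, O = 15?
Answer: -6365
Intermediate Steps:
J(Z) = 15 + Z**2 - 3*Z (J(Z) = (Z**2 - 3*Z) + 15 = 15 + Z**2 - 3*Z)
P(x) = 2*x/(15 + x**2 - 2*x) (P(x) = (x + x)/(x + (15 + x**2 - 3*x)) = (2*x)/(15 + x**2 - 2*x) = 2*x/(15 + x**2 - 2*x))
-6365 + P((4 + 8)*0) = -6365 + 2*((4 + 8)*0)/(15 + ((4 + 8)*0)**2 - 2*(4 + 8)*0) = -6365 + 2*(12*0)/(15 + (12*0)**2 - 24*0) = -6365 + 2*0/(15 + 0**2 - 2*0) = -6365 + 2*0/(15 + 0 + 0) = -6365 + 2*0/15 = -6365 + 2*0*(1/15) = -6365 + 0 = -6365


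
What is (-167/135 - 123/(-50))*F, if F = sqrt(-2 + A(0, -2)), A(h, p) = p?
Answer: 1651*I/675 ≈ 2.4459*I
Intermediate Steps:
F = 2*I (F = sqrt(-2 - 2) = sqrt(-4) = 2*I ≈ 2.0*I)
(-167/135 - 123/(-50))*F = (-167/135 - 123/(-50))*(2*I) = (-167*1/135 - 123*(-1/50))*(2*I) = (-167/135 + 123/50)*(2*I) = 1651*(2*I)/1350 = 1651*I/675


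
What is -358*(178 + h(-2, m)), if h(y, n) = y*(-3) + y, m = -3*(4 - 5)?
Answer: -65156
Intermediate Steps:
m = 3 (m = -3*(-1) = 3)
h(y, n) = -2*y (h(y, n) = -3*y + y = -2*y)
-358*(178 + h(-2, m)) = -358*(178 - 2*(-2)) = -358*(178 + 4) = -358*182 = -65156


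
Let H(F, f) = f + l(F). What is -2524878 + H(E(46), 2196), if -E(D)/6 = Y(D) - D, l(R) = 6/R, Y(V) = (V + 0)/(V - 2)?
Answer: -2494932476/989 ≈ -2.5227e+6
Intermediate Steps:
Y(V) = V/(-2 + V)
E(D) = 6*D - 6*D/(-2 + D) (E(D) = -6*(D/(-2 + D) - D) = -6*(-D + D/(-2 + D)) = 6*D - 6*D/(-2 + D))
H(F, f) = f + 6/F
-2524878 + H(E(46), 2196) = -2524878 + (2196 + 6/((6*46*(-3 + 46)/(-2 + 46)))) = -2524878 + (2196 + 6/((6*46*43/44))) = -2524878 + (2196 + 6/((6*46*(1/44)*43))) = -2524878 + (2196 + 6/(2967/11)) = -2524878 + (2196 + 6*(11/2967)) = -2524878 + (2196 + 22/989) = -2524878 + 2171866/989 = -2494932476/989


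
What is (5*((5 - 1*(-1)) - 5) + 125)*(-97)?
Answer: -12610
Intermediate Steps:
(5*((5 - 1*(-1)) - 5) + 125)*(-97) = (5*((5 + 1) - 5) + 125)*(-97) = (5*(6 - 5) + 125)*(-97) = (5*1 + 125)*(-97) = (5 + 125)*(-97) = 130*(-97) = -12610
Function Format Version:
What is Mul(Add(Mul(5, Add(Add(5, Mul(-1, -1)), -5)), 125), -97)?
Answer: -12610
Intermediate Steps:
Mul(Add(Mul(5, Add(Add(5, Mul(-1, -1)), -5)), 125), -97) = Mul(Add(Mul(5, Add(Add(5, 1), -5)), 125), -97) = Mul(Add(Mul(5, Add(6, -5)), 125), -97) = Mul(Add(Mul(5, 1), 125), -97) = Mul(Add(5, 125), -97) = Mul(130, -97) = -12610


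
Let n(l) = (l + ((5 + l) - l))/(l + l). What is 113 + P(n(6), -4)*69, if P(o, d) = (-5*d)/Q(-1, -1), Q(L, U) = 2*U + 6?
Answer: 458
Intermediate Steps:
Q(L, U) = 6 + 2*U
n(l) = (5 + l)/(2*l) (n(l) = (l + 5)/((2*l)) = (5 + l)*(1/(2*l)) = (5 + l)/(2*l))
P(o, d) = -5*d/4 (P(o, d) = (-5*d)/(6 + 2*(-1)) = (-5*d)/(6 - 2) = -5*d/4)
113 + P(n(6), -4)*69 = 113 - 5/4*(-4)*69 = 113 + 5*69 = 113 + 345 = 458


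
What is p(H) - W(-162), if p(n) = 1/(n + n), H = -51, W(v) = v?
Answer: 16523/102 ≈ 161.99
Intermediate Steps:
p(n) = 1/(2*n)
p(H) - W(-162) = (1/2)/(-51) - 1*(-162) = (1/2)*(-1/51) + 162 = -1/102 + 162 = 16523/102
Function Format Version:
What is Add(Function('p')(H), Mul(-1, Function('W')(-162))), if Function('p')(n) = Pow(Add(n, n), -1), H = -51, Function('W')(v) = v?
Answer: Rational(16523, 102) ≈ 161.99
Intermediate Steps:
Function('p')(n) = Mul(Rational(1, 2), Pow(n, -1)) (Function('p')(n) = Pow(Mul(2, n), -1) = Mul(Rational(1, 2), Pow(n, -1)))
Add(Function('p')(H), Mul(-1, Function('W')(-162))) = Add(Mul(Rational(1, 2), Pow(-51, -1)), Mul(-1, -162)) = Add(Mul(Rational(1, 2), Rational(-1, 51)), 162) = Add(Rational(-1, 102), 162) = Rational(16523, 102)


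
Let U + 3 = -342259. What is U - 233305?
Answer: -575567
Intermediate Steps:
U = -342262 (U = -3 - 342259 = -342262)
U - 233305 = -342262 - 233305 = -575567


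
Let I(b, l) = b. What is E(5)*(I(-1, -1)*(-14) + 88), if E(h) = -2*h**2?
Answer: -5100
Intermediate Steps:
E(5)*(I(-1, -1)*(-14) + 88) = (-2*5**2)*(-1*(-14) + 88) = (-2*25)*(14 + 88) = -50*102 = -5100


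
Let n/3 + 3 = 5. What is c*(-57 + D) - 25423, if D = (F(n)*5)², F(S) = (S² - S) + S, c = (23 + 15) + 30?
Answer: 2173901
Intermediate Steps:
n = 6 (n = -9 + 3*5 = -9 + 15 = 6)
c = 68 (c = 38 + 30 = 68)
F(S) = S²
D = 32400 (D = (6²*5)² = (36*5)² = 180² = 32400)
c*(-57 + D) - 25423 = 68*(-57 + 32400) - 25423 = 68*32343 - 25423 = 2199324 - 25423 = 2173901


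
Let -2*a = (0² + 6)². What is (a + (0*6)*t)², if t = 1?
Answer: 324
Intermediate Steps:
a = -18 (a = -(0² + 6)²/2 = -(0 + 6)²/2 = -½*6² = -½*36 = -18)
(a + (0*6)*t)² = (-18 + (0*6)*1)² = (-18 + 0*1)² = (-18 + 0)² = (-18)² = 324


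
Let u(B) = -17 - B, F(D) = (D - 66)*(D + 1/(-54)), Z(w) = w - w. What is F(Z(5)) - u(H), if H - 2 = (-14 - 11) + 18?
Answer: 119/9 ≈ 13.222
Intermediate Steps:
Z(w) = 0
F(D) = (-66 + D)*(-1/54 + D) (F(D) = (-66 + D)*(D - 1/54) = (-66 + D)*(-1/54 + D))
H = -5 (H = 2 + ((-14 - 11) + 18) = 2 + (-25 + 18) = 2 - 7 = -5)
F(Z(5)) - u(H) = (11/9 + 0² - 3565/54*0) - (-17 - 1*(-5)) = (11/9 + 0 + 0) - (-17 + 5) = 11/9 - 1*(-12) = 11/9 + 12 = 119/9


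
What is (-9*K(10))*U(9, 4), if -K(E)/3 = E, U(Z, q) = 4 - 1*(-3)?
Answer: 1890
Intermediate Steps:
U(Z, q) = 7 (U(Z, q) = 4 + 3 = 7)
K(E) = -3*E
(-9*K(10))*U(9, 4) = -(-27)*10*7 = -9*(-30)*7 = 270*7 = 1890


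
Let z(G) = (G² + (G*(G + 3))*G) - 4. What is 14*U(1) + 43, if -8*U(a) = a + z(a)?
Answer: 79/2 ≈ 39.500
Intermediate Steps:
z(G) = -4 + G² + G²*(3 + G) (z(G) = (G² + (G*(3 + G))*G) - 4 = (G² + G²*(3 + G)) - 4 = -4 + G² + G²*(3 + G))
U(a) = ½ - a²/2 - a/8 - a³/8 (U(a) = -(a + (-4 + a³ + 4*a²))/8 = -(-4 + a + a³ + 4*a²)/8 = ½ - a²/2 - a/8 - a³/8)
14*U(1) + 43 = 14*(½ - ½*1² - ⅛*1 - ⅛*1³) + 43 = 14*(½ - ½*1 - ⅛ - ⅛*1) + 43 = 14*(½ - ½ - ⅛ - ⅛) + 43 = 14*(-¼) + 43 = -7/2 + 43 = 79/2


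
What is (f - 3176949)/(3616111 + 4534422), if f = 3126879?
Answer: -50070/8150533 ≈ -0.0061432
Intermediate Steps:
(f - 3176949)/(3616111 + 4534422) = (3126879 - 3176949)/(3616111 + 4534422) = -50070/8150533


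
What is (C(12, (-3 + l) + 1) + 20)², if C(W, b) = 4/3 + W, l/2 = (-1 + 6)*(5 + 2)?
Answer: 10000/9 ≈ 1111.1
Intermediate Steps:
l = 70 (l = 2*((-1 + 6)*(5 + 2)) = 2*(5*7) = 2*35 = 70)
C(W, b) = 4/3 + W (C(W, b) = 4*(⅓) + W = 4/3 + W)
(C(12, (-3 + l) + 1) + 20)² = ((4/3 + 12) + 20)² = (40/3 + 20)² = (100/3)² = 10000/9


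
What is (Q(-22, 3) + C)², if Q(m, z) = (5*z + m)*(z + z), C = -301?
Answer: 117649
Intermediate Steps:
Q(m, z) = 2*z*(m + 5*z) (Q(m, z) = (m + 5*z)*(2*z) = 2*z*(m + 5*z))
(Q(-22, 3) + C)² = (2*3*(-22 + 5*3) - 301)² = (2*3*(-22 + 15) - 301)² = (2*3*(-7) - 301)² = (-42 - 301)² = (-343)² = 117649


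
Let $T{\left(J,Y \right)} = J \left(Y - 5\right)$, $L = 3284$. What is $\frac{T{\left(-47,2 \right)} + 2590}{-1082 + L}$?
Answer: $\frac{2731}{2202} \approx 1.2402$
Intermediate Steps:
$T{\left(J,Y \right)} = J \left(-5 + Y\right)$
$\frac{T{\left(-47,2 \right)} + 2590}{-1082 + L} = \frac{- 47 \left(-5 + 2\right) + 2590}{-1082 + 3284} = \frac{\left(-47\right) \left(-3\right) + 2590}{2202} = \left(141 + 2590\right) \frac{1}{2202} = 2731 \cdot \frac{1}{2202} = \frac{2731}{2202}$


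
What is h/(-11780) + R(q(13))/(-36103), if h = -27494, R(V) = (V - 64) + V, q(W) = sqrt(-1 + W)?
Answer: 496684901/212646670 - 4*sqrt(3)/36103 ≈ 2.3355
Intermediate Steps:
R(V) = -64 + 2*V (R(V) = (-64 + V) + V = -64 + 2*V)
h/(-11780) + R(q(13))/(-36103) = -27494/(-11780) + (-64 + 2*sqrt(-1 + 13))/(-36103) = -27494*(-1/11780) + (-64 + 2*sqrt(12))*(-1/36103) = 13747/5890 + (-64 + 2*(2*sqrt(3)))*(-1/36103) = 13747/5890 + (-64 + 4*sqrt(3))*(-1/36103) = 13747/5890 + (64/36103 - 4*sqrt(3)/36103) = 496684901/212646670 - 4*sqrt(3)/36103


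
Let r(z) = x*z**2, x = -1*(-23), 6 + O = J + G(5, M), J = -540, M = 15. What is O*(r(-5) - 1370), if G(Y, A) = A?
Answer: 422145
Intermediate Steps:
O = -531 (O = -6 + (-540 + 15) = -6 - 525 = -531)
x = 23
r(z) = 23*z**2
O*(r(-5) - 1370) = -531*(23*(-5)**2 - 1370) = -531*(23*25 - 1370) = -531*(575 - 1370) = -531*(-795) = 422145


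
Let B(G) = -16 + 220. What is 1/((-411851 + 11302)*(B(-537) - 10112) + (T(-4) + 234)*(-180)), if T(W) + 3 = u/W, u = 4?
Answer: 1/3968598092 ≈ 2.5198e-10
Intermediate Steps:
T(W) = -3 + 4/W
B(G) = 204
1/((-411851 + 11302)*(B(-537) - 10112) + (T(-4) + 234)*(-180)) = 1/((-411851 + 11302)*(204 - 10112) + ((-3 + 4/(-4)) + 234)*(-180)) = 1/(-400549*(-9908) + ((-3 + 4*(-1/4)) + 234)*(-180)) = 1/(3968639492 + ((-3 - 1) + 234)*(-180)) = 1/(3968639492 + (-4 + 234)*(-180)) = 1/(3968639492 + 230*(-180)) = 1/(3968639492 - 41400) = 1/3968598092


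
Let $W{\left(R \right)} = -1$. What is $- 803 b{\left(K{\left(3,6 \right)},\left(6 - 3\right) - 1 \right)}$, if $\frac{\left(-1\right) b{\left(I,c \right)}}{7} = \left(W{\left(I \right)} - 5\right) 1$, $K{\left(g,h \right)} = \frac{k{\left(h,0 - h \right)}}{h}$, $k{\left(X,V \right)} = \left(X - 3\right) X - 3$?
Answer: $-33726$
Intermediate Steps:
$k{\left(X,V \right)} = -3 + X \left(-3 + X\right)$ ($k{\left(X,V \right)} = \left(-3 + X\right) X - 3 = X \left(-3 + X\right) - 3 = -3 + X \left(-3 + X\right)$)
$K{\left(g,h \right)} = \frac{-3 + h^{2} - 3 h}{h}$
$b{\left(I,c \right)} = 42$ ($b{\left(I,c \right)} = - 7 \left(-1 - 5\right) 1 = - 7 \left(\left(-6\right) 1\right) = \left(-7\right) \left(-6\right) = 42$)
$- 803 b{\left(K{\left(3,6 \right)},\left(6 - 3\right) - 1 \right)} = \left(-803\right) 42 = -33726$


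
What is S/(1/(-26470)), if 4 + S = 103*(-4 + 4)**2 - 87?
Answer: 2408770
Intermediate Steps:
S = -91 (S = -4 + (103*(-4 + 4)**2 - 87) = -4 + (103*0**2 - 87) = -4 + (103*0 - 87) = -4 + (0 - 87) = -4 - 87 = -91)
S/(1/(-26470)) = -91/(1/(-26470)) = -91/(-1/26470) = -91*(-26470) = 2408770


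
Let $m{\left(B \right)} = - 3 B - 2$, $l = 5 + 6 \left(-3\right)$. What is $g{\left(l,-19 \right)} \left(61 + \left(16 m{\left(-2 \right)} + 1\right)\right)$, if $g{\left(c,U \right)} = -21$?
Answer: $-2646$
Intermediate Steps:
$l = -13$ ($l = 5 - 18 = -13$)
$m{\left(B \right)} = -2 - 3 B$
$g{\left(l,-19 \right)} \left(61 + \left(16 m{\left(-2 \right)} + 1\right)\right) = - 21 \left(61 + \left(16 \left(-2 - -6\right) + 1\right)\right) = - 21 \left(61 + \left(16 \left(-2 + 6\right) + 1\right)\right) = - 21 \left(61 + \left(16 \cdot 4 + 1\right)\right) = - 21 \left(61 + \left(64 + 1\right)\right) = - 21 \left(61 + 65\right) = \left(-21\right) 126 = -2646$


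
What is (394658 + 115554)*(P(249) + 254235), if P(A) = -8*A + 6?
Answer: 128700466788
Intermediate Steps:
P(A) = 6 - 8*A
(394658 + 115554)*(P(249) + 254235) = (394658 + 115554)*((6 - 8*249) + 254235) = 510212*((6 - 1992) + 254235) = 510212*(-1986 + 254235) = 510212*252249 = 128700466788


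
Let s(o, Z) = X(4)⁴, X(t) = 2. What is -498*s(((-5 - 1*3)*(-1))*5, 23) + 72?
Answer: -7896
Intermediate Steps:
s(o, Z) = 16 (s(o, Z) = 2⁴ = 16)
-498*s(((-5 - 1*3)*(-1))*5, 23) + 72 = -498*16 + 72 = -7968 + 72 = -7896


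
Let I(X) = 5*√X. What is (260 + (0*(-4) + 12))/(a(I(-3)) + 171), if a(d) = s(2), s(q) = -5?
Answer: 136/83 ≈ 1.6386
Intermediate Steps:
a(d) = -5
(260 + (0*(-4) + 12))/(a(I(-3)) + 171) = (260 + (0*(-4) + 12))/(-5 + 171) = (260 + (0 + 12))/166 = (260 + 12)*(1/166) = 272*(1/166) = 136/83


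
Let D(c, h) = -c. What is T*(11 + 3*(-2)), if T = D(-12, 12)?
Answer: 60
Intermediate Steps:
T = 12 (T = -1*(-12) = 12)
T*(11 + 3*(-2)) = 12*(11 + 3*(-2)) = 12*(11 - 6) = 12*5 = 60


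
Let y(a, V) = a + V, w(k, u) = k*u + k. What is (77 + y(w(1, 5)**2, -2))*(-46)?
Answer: -5106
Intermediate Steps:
w(k, u) = k + k*u
y(a, V) = V + a
(77 + y(w(1, 5)**2, -2))*(-46) = (77 + (-2 + (1*(1 + 5))**2))*(-46) = (77 + (-2 + (1*6)**2))*(-46) = (77 + (-2 + 6**2))*(-46) = (77 + (-2 + 36))*(-46) = (77 + 34)*(-46) = 111*(-46) = -5106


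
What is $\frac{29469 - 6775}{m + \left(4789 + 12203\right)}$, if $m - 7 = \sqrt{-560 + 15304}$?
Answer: $\frac{55110758}{41278751} - \frac{6484 \sqrt{3686}}{41278751} \approx 1.3256$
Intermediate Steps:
$m = 7 + 2 \sqrt{3686}$ ($m = 7 + \sqrt{-560 + 15304} = 7 + \sqrt{14744} = 7 + 2 \sqrt{3686} \approx 128.42$)
$\frac{29469 - 6775}{m + \left(4789 + 12203\right)} = \frac{29469 - 6775}{\left(7 + 2 \sqrt{3686}\right) + \left(4789 + 12203\right)} = \frac{22694}{\left(7 + 2 \sqrt{3686}\right) + 16992} = \frac{22694}{16999 + 2 \sqrt{3686}}$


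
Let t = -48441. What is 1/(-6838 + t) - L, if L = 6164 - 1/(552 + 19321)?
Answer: -967360162226/156937081 ≈ -6164.0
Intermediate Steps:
L = 122497171/19873 (L = 6164 - 1/19873 = 122497171/19873 ≈ 6164.0)
1/(-6838 + t) - L = 1/(-6838 - 48441) - 1*122497171/19873 = 1/(-55279) - 122497171/19873 = -1/55279 - 122497171/19873 = -967360162226/156937081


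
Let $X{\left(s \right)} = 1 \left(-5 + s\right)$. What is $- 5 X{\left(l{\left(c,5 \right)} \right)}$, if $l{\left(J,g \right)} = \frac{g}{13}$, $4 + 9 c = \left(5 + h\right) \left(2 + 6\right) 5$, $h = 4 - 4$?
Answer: $\frac{300}{13} \approx 23.077$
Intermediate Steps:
$h = 0$
$c = \frac{196}{9}$ ($c = - \frac{4}{9} + \frac{\left(5 + 0\right) \left(2 + 6\right) 5}{9} = - \frac{4}{9} + \frac{5 \cdot 8 \cdot 5}{9} = - \frac{4}{9} + \frac{5 \cdot 40}{9} = - \frac{4}{9} + \frac{1}{9} \cdot 200 = - \frac{4}{9} + \frac{200}{9} = \frac{196}{9} \approx 21.778$)
$l{\left(J,g \right)} = \frac{g}{13}$ ($l{\left(J,g \right)} = g \frac{1}{13} = \frac{g}{13}$)
$X{\left(s \right)} = -5 + s$
$- 5 X{\left(l{\left(c,5 \right)} \right)} = - 5 \left(-5 + \frac{1}{13} \cdot 5\right) = - 5 \left(-5 + \frac{5}{13}\right) = \left(-5\right) \left(- \frac{60}{13}\right) = \frac{300}{13}$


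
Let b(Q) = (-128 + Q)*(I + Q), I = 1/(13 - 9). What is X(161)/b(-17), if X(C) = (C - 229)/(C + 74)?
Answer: -272/2283025 ≈ -0.00011914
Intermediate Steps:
X(C) = (-229 + C)/(74 + C)
I = ¼ (I = 1/4 = ¼ ≈ 0.25000)
b(Q) = (-128 + Q)*(¼ + Q)
X(161)/b(-17) = ((-229 + 161)/(74 + 161))/(-32 + (-17)² - 511/4*(-17)) = (-68/235)/(-32 + 289 + 8687/4) = ((1/235)*(-68))/(9715/4) = -68/235*4/9715 = -272/2283025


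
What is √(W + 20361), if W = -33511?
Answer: 5*I*√526 ≈ 114.67*I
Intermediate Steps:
√(W + 20361) = √(-33511 + 20361) = √(-13150) = 5*I*√526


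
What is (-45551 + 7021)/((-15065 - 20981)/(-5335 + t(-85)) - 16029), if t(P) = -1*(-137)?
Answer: 50069735/20820674 ≈ 2.4048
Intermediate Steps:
t(P) = 137
(-45551 + 7021)/((-15065 - 20981)/(-5335 + t(-85)) - 16029) = (-45551 + 7021)/((-15065 - 20981)/(-5335 + 137) - 16029) = -38530/(-36046/(-5198) - 16029) = -38530/(-36046*(-1/5198) - 16029) = -38530/(18023/2599 - 16029) = -38530/(-41641348/2599) = -38530*(-2599/41641348) = 50069735/20820674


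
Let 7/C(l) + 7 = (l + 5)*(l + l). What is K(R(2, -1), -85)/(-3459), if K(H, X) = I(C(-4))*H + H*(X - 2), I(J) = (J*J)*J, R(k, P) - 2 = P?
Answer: 293968/11674125 ≈ 0.025181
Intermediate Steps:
R(k, P) = 2 + P
C(l) = 7/(-7 + 2*l*(5 + l)) (C(l) = 7/(-7 + (l + 5)*(l + l)) = 7/(-7 + (5 + l)*(2*l)) = 7/(-7 + 2*l*(5 + l)))
I(J) = J**3 (I(J) = J**2*J = J**3)
K(H, X) = -343*H/3375 + H*(-2 + X) (K(H, X) = (7/(-7 + 2*(-4)**2 + 10*(-4)))**3*H + H*(X - 2) = (7/(-7 + 2*16 - 40))**3*H + H*(-2 + X) = (7/(-7 + 32 - 40))**3*H + H*(-2 + X) = (7/(-15))**3*H + H*(-2 + X) = (7*(-1/15))**3*H + H*(-2 + X) = (-7/15)**3*H + H*(-2 + X) = -343*H/3375 + H*(-2 + X))
K(R(2, -1), -85)/(-3459) = ((2 - 1)*(-7093 + 3375*(-85))/3375)/(-3459) = ((1/3375)*1*(-7093 - 286875))*(-1/3459) = ((1/3375)*1*(-293968))*(-1/3459) = -293968/3375*(-1/3459) = 293968/11674125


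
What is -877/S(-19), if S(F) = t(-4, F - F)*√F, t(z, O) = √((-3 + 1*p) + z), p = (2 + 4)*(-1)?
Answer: 877*√247/247 ≈ 55.802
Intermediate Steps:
p = -6 (p = 6*(-1) = -6)
t(z, O) = √(-9 + z) (t(z, O) = √((-3 + 1*(-6)) + z) = √((-3 - 6) + z) = √(-9 + z))
S(F) = I*√13*√F (S(F) = √(-9 - 4)*√F = √(-13)*√F = (I*√13)*√F = I*√13*√F)
-877/S(-19) = -877*(-√247/247) = -(-877)*√247/247 = 877*√247/247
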